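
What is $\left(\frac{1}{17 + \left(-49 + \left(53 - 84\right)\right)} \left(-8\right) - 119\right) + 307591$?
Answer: $\frac{19370744}{63} \approx 3.0747 \cdot 10^{5}$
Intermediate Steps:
$\left(\frac{1}{17 + \left(-49 + \left(53 - 84\right)\right)} \left(-8\right) - 119\right) + 307591 = \left(\frac{1}{17 - 80} \left(-8\right) - 119\right) + 307591 = \left(\frac{1}{-63} \left(-8\right) - 119\right) + 307591 = \left(\left(- \frac{1}{63}\right) \left(-8\right) - 119\right) + 307591 = \left(\frac{8}{63} - 119\right) + 307591 = - \frac{7489}{63} + 307591 = \frac{19370744}{63}$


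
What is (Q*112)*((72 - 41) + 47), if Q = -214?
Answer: -1869504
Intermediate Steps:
(Q*112)*((72 - 41) + 47) = (-214*112)*((72 - 41) + 47) = -23968*(31 + 47) = -23968*78 = -1869504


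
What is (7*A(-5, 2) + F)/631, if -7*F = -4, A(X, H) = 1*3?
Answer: 151/4417 ≈ 0.034186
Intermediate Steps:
A(X, H) = 3
F = 4/7 (F = -1/7*(-4) = 4/7 ≈ 0.57143)
(7*A(-5, 2) + F)/631 = (7*3 + 4/7)/631 = (21 + 4/7)*(1/631) = (151/7)*(1/631) = 151/4417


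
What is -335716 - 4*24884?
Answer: -435252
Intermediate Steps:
-335716 - 4*24884 = -335716 - 1*99536 = -335716 - 99536 = -435252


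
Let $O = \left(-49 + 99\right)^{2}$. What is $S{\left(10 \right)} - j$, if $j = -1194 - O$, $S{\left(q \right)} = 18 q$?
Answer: $3874$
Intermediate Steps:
$O = 2500$ ($O = 50^{2} = 2500$)
$j = -3694$ ($j = -1194 - 2500 = -3694$)
$S{\left(10 \right)} - j = 18 \cdot 10 - -3694 = 180 + 3694 = 3874$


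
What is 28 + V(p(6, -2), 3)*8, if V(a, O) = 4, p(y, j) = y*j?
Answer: 60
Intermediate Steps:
p(y, j) = j*y
28 + V(p(6, -2), 3)*8 = 28 + 4*8 = 28 + 32 = 60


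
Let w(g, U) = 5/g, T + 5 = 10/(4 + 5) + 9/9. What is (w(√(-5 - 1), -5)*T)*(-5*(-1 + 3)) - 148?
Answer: -148 - 650*I*√6/27 ≈ -148.0 - 58.969*I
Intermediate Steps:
T = -26/9 (T = -5 + (10/(4 + 5) + 9/9) = -5 + (10/9 + 9*(⅑)) = -5 + (10*(⅑) + 1) = -5 + (10/9 + 1) = -5 + 19/9 = -26/9 ≈ -2.8889)
(w(√(-5 - 1), -5)*T)*(-5*(-1 + 3)) - 148 = ((5/(√(-5 - 1)))*(-26/9))*(-5*(-1 + 3)) - 148 = ((5/(√(-6)))*(-26/9))*(-5*2) - 148 = ((5/((I*√6)))*(-26/9))*(-10) - 148 = ((5*(-I*√6/6))*(-26/9))*(-10) - 148 = (-5*I*√6/6*(-26/9))*(-10) - 148 = (65*I*√6/27)*(-10) - 148 = -650*I*√6/27 - 148 = -148 - 650*I*√6/27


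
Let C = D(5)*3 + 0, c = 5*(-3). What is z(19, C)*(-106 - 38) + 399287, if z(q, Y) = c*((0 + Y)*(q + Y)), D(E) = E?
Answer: 1500887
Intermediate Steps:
c = -15
C = 15 (C = 5*3 + 0 = 15 + 0 = 15)
z(q, Y) = -15*Y*(Y + q) (z(q, Y) = -15*(0 + Y)*(q + Y) = -15*Y*(Y + q))
z(19, C)*(-106 - 38) + 399287 = (-15*15*(15 + 19))*(-106 - 38) + 399287 = -15*15*34*(-144) + 399287 = -7650*(-144) + 399287 = 1101600 + 399287 = 1500887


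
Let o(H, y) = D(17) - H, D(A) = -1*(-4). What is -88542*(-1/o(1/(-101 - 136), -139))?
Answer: 20984454/949 ≈ 22112.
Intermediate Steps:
D(A) = 4
o(H, y) = 4 - H
-88542*(-1/o(1/(-101 - 136), -139)) = -88542*(-1/(4 - 1/(-101 - 136))) = -88542*(-1/(4 - 1/(-237))) = -88542*(-1/(4 - 1*(-1/237))) = -88542*(-1/(4 + 1/237)) = -88542/((-1*949/237)) = -88542/(-949/237) = -88542*(-237/949) = 20984454/949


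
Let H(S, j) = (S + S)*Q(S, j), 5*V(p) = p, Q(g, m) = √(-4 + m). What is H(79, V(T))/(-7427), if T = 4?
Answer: -632*I*√5/37135 ≈ -0.038056*I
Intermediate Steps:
V(p) = p/5
H(S, j) = 2*S*√(-4 + j) (H(S, j) = (S + S)*√(-4 + j) = (2*S)*√(-4 + j) = 2*S*√(-4 + j))
H(79, V(T))/(-7427) = (2*79*√(-4 + (⅕)*4))/(-7427) = (2*79*√(-4 + ⅘))*(-1/7427) = (2*79*√(-16/5))*(-1/7427) = (2*79*(4*I*√5/5))*(-1/7427) = (632*I*√5/5)*(-1/7427) = -632*I*√5/37135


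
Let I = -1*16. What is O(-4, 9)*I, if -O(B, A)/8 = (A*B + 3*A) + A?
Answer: 0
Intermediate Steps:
O(B, A) = -32*A - 8*A*B (O(B, A) = -8*((A*B + 3*A) + A) = -8*((3*A + A*B) + A) = -8*(4*A + A*B) = -32*A - 8*A*B)
I = -16
O(-4, 9)*I = -8*9*(4 - 4)*(-16) = -8*9*0*(-16) = 0*(-16) = 0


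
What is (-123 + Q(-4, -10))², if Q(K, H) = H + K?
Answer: 18769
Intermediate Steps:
(-123 + Q(-4, -10))² = (-123 + (-10 - 4))² = (-123 - 14)² = (-137)² = 18769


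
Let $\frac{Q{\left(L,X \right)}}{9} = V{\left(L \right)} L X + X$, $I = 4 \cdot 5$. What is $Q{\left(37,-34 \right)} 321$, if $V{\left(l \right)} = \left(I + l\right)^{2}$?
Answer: $-11808140364$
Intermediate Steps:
$I = 20$
$V{\left(l \right)} = \left(20 + l\right)^{2}$
$Q{\left(L,X \right)} = 9 X + 9 L X \left(20 + L\right)^{2}$ ($Q{\left(L,X \right)} = 9 \left(\left(20 + L\right)^{2} L X + X\right) = 9 \left(L \left(20 + L\right)^{2} X + X\right) = 9 \left(L X \left(20 + L\right)^{2} + X\right) = 9 \left(X + L X \left(20 + L\right)^{2}\right) = 9 X + 9 L X \left(20 + L\right)^{2}$)
$Q{\left(37,-34 \right)} 321 = 9 \left(-34\right) \left(1 + 37 \left(20 + 37\right)^{2}\right) 321 = 9 \left(-34\right) \left(1 + 37 \cdot 57^{2}\right) 321 = 9 \left(-34\right) \left(1 + 37 \cdot 3249\right) 321 = 9 \left(-34\right) \left(1 + 120213\right) 321 = 9 \left(-34\right) 120214 \cdot 321 = \left(-36785484\right) 321 = -11808140364$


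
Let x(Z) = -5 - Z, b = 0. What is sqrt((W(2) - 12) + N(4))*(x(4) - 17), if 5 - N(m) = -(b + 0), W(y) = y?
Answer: -26*I*sqrt(5) ≈ -58.138*I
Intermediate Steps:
N(m) = 5 (N(m) = 5 - (-1)*(0 + 0) = 5 - (-1)*0 = 5 - 1*0 = 5 + 0 = 5)
sqrt((W(2) - 12) + N(4))*(x(4) - 17) = sqrt((2 - 12) + 5)*((-5 - 1*4) - 17) = sqrt(-10 + 5)*((-5 - 4) - 17) = sqrt(-5)*(-9 - 17) = (I*sqrt(5))*(-26) = -26*I*sqrt(5)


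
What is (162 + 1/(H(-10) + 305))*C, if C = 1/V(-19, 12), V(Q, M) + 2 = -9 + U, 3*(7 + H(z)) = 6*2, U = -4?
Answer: -9785/906 ≈ -10.800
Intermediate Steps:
H(z) = -3 (H(z) = -7 + (6*2)/3 = -7 + (⅓)*12 = -7 + 4 = -3)
V(Q, M) = -15 (V(Q, M) = -2 + (-9 - 4) = -2 - 13 = -15)
C = -1/15 (C = 1/(-15) = -1/15 ≈ -0.066667)
(162 + 1/(H(-10) + 305))*C = (162 + 1/(-3 + 305))*(-1/15) = (162 + 1/302)*(-1/15) = (48925/302)*(-1/15) = -9785/906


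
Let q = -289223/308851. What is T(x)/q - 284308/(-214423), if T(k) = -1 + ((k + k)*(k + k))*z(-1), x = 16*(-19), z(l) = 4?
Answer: -8902135206559421/5637823939 ≈ -1.5790e+6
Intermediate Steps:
q = -289223/308851 (q = -289223*1/308851 = -289223/308851 ≈ -0.93645)
x = -304
T(k) = -1 + 16*k² (T(k) = -1 + ((k + k)*(k + k))*4 = -1 + ((2*k)*(2*k))*4 = -1 + (4*k²)*4 = -1 + 16*k²)
T(x)/q - 284308/(-214423) = (-1 + 16*(-304)²)/(-289223/308851) - 284308/(-214423) = (-1 + 16*92416)*(-308851/289223) - 284308*(-1/214423) = (-1 + 1478656)*(-308851/289223) + 284308/214423 = 1478655*(-308851/289223) + 284308/214423 = -456684075405/289223 + 284308/214423 = -8902135206559421/5637823939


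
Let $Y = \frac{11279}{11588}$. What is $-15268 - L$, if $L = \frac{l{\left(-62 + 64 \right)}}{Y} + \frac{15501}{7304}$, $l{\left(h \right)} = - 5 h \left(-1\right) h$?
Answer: $- \frac{1259673177507}{82381816} \approx -15291.0$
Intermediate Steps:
$l{\left(h \right)} = 5 h^{2}$ ($l{\left(h \right)} = 5 h h = 5 h^{2}$)
$Y = \frac{11279}{11588}$ ($Y = 11279 \cdot \frac{1}{11588} = \frac{11279}{11588} \approx 0.97333$)
$L = \frac{1867610819}{82381816}$ ($L = \frac{5 \left(-62 + 64\right)^{2}}{\frac{11279}{11588}} + \frac{15501}{7304} = 5 \cdot 2^{2} \cdot \frac{11588}{11279} + 15501 \cdot \frac{1}{7304} = 5 \cdot 4 \cdot \frac{11588}{11279} + \frac{15501}{7304} = 20 \cdot \frac{11588}{11279} + \frac{15501}{7304} = \frac{231760}{11279} + \frac{15501}{7304} = \frac{1867610819}{82381816} \approx 22.67$)
$-15268 - L = -15268 - \frac{1867610819}{82381816} = - \frac{1259673177507}{82381816}$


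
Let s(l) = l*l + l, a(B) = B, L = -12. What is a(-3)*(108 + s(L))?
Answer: -720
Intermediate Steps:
s(l) = l + l² (s(l) = l² + l = l + l²)
a(-3)*(108 + s(L)) = -3*(108 - 12*(1 - 12)) = -3*(108 - 12*(-11)) = -3*(108 + 132) = -3*240 = -720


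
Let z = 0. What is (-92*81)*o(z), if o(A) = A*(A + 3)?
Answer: 0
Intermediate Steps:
o(A) = A*(3 + A)
(-92*81)*o(z) = (-92*81)*(0*(3 + 0)) = -0*3 = -7452*0 = 0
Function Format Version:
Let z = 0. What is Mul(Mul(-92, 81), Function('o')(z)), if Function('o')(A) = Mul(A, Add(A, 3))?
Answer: 0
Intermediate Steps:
Function('o')(A) = Mul(A, Add(3, A))
Mul(Mul(-92, 81), Function('o')(z)) = Mul(Mul(-92, 81), Mul(0, Add(3, 0))) = Mul(-7452, Mul(0, 3)) = Mul(-7452, 0) = 0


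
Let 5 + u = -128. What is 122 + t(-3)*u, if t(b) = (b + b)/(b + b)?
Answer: -11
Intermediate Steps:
u = -133 (u = -5 - 128 = -133)
t(b) = 1 (t(b) = (2*b)/((2*b)) = (2*b)*(1/(2*b)) = 1)
122 + t(-3)*u = 122 + 1*(-133) = 122 - 133 = -11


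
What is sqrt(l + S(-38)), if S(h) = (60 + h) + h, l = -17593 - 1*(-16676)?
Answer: I*sqrt(933) ≈ 30.545*I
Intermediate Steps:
l = -917 (l = -17593 + 16676 = -917)
S(h) = 60 + 2*h
sqrt(l + S(-38)) = sqrt(-917 + (60 + 2*(-38))) = sqrt(-917 + (60 - 76)) = sqrt(-917 - 16) = sqrt(-933) = I*sqrt(933)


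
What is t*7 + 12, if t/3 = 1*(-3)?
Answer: -51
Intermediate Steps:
t = -9 (t = 3*(1*(-3)) = 3*(-3) = -9)
t*7 + 12 = -9*7 + 12 = -63 + 12 = -51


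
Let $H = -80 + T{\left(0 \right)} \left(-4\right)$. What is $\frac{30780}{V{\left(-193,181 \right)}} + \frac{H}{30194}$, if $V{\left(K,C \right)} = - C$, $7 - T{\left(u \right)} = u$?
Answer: $- \frac{464695434}{2732557} \approx -170.06$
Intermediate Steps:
$T{\left(u \right)} = 7 - u$
$H = -108$ ($H = -80 + \left(7 - 0\right) \left(-4\right) = -80 + \left(7 + 0\right) \left(-4\right) = -80 + 7 \left(-4\right) = -80 - 28 = -108$)
$\frac{30780}{V{\left(-193,181 \right)}} + \frac{H}{30194} = \frac{30780}{\left(-1\right) 181} - \frac{108}{30194} = \frac{30780}{-181} - \frac{54}{15097} = 30780 \left(- \frac{1}{181}\right) - \frac{54}{15097} = - \frac{30780}{181} - \frac{54}{15097} = - \frac{464695434}{2732557}$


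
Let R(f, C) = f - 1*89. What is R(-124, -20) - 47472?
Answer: -47685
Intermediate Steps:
R(f, C) = -89 + f (R(f, C) = f - 89 = -89 + f)
R(-124, -20) - 47472 = (-89 - 124) - 47472 = -213 - 47472 = -47685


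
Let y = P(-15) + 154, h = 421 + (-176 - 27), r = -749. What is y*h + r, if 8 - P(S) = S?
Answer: 37837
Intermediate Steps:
P(S) = 8 - S
h = 218 (h = 421 - 203 = 218)
y = 177 (y = (8 - 1*(-15)) + 154 = (8 + 15) + 154 = 23 + 154 = 177)
y*h + r = 177*218 - 749 = 38586 - 749 = 37837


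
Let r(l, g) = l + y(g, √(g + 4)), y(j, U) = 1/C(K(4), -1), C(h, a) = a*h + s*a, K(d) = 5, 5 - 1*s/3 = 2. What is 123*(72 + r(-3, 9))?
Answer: 118695/14 ≈ 8478.2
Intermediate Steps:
s = 9 (s = 15 - 3*2 = 15 - 6 = 9)
C(h, a) = 9*a + a*h (C(h, a) = a*h + 9*a = 9*a + a*h)
y(j, U) = -1/14 (y(j, U) = 1/(-(9 + 5)) = 1/(-1*14) = 1/(-14) = -1/14)
r(l, g) = -1/14 + l (r(l, g) = l - 1/14 = -1/14 + l)
123*(72 + r(-3, 9)) = 123*(72 + (-1/14 - 3)) = 123*(72 - 43/14) = 123*(965/14) = 118695/14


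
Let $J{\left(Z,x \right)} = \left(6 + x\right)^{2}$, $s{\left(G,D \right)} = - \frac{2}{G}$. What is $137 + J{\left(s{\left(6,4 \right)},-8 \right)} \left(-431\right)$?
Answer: $-1587$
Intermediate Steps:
$137 + J{\left(s{\left(6,4 \right)},-8 \right)} \left(-431\right) = 137 + \left(6 - 8\right)^{2} \left(-431\right) = 137 + \left(-2\right)^{2} \left(-431\right) = 137 + 4 \left(-431\right) = 137 - 1724 = -1587$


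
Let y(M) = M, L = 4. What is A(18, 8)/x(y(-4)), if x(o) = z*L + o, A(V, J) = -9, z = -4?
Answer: 9/20 ≈ 0.45000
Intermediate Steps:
x(o) = -16 + o (x(o) = -4*4 + o = -16 + o)
A(18, 8)/x(y(-4)) = -9/(-16 - 4) = -9/(-20) = -9*(-1/20) = 9/20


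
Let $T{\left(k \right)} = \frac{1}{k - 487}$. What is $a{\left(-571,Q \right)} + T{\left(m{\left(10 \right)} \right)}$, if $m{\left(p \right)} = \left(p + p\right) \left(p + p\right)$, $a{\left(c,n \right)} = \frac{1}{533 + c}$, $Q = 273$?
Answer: $- \frac{125}{3306} \approx -0.03781$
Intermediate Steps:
$m{\left(p \right)} = 4 p^{2}$ ($m{\left(p \right)} = 2 p 2 p = 4 p^{2}$)
$T{\left(k \right)} = \frac{1}{-487 + k}$
$a{\left(-571,Q \right)} + T{\left(m{\left(10 \right)} \right)} = \frac{1}{533 - 571} + \frac{1}{-487 + 4 \cdot 10^{2}} = \frac{1}{-38} + \frac{1}{-487 + 4 \cdot 100} = - \frac{1}{38} + \frac{1}{-487 + 400} = - \frac{1}{38} + \frac{1}{-87} = - \frac{1}{38} - \frac{1}{87} = - \frac{125}{3306}$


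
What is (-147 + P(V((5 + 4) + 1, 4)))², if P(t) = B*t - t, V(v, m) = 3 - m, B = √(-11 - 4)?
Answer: (146 + I*√15)² ≈ 21301.0 + 1130.9*I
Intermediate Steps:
B = I*√15 (B = √(-15) = I*√15 ≈ 3.873*I)
P(t) = -t + I*t*√15 (P(t) = (I*√15)*t - t = I*t*√15 - t = -t + I*t*√15)
(-147 + P(V((5 + 4) + 1, 4)))² = (-147 + (3 - 1*4)*(-1 + I*√15))² = (-147 + (3 - 4)*(-1 + I*√15))² = (-147 - (-1 + I*√15))² = (-147 + (1 - I*√15))² = (-146 - I*√15)²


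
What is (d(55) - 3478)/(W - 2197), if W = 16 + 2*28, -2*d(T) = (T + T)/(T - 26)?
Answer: 100917/61625 ≈ 1.6376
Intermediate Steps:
d(T) = -T/(-26 + T) (d(T) = -(T + T)/(2*(T - 26)) = -2*T/(2*(-26 + T)) = -T/(-26 + T))
W = 72 (W = 16 + 56 = 72)
(d(55) - 3478)/(W - 2197) = (-1*55/(-26 + 55) - 3478)/(72 - 2197) = (-1*55/29 - 3478)/(-2125) = (-1*55*1/29 - 3478)*(-1/2125) = (-55/29 - 3478)*(-1/2125) = -100917/29*(-1/2125) = 100917/61625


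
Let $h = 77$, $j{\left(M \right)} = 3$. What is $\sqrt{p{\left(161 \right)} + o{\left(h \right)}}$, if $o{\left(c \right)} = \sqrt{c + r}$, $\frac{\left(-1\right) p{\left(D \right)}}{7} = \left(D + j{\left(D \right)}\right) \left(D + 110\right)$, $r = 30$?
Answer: $\sqrt{-311108 + \sqrt{107}} \approx 557.76 i$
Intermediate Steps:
$p{\left(D \right)} = - 7 \left(3 + D\right) \left(110 + D\right)$ ($p{\left(D \right)} = - 7 \left(D + 3\right) \left(D + 110\right) = - 7 \left(3 + D\right) \left(110 + D\right)$)
$o{\left(c \right)} = \sqrt{30 + c}$ ($o{\left(c \right)} = \sqrt{c + 30} = \sqrt{30 + c}$)
$\sqrt{p{\left(161 \right)} + o{\left(h \right)}} = \sqrt{\left(-2310 - 127351 - 7 \cdot 161^{2}\right) + \sqrt{30 + 77}} = \sqrt{\left(-2310 - 127351 - 181447\right) + \sqrt{107}} = \sqrt{-311108 + \sqrt{107}}$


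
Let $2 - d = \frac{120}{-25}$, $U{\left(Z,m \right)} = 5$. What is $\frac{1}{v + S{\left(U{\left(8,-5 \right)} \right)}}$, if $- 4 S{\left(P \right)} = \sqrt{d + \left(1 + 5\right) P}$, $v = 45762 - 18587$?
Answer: $\frac{271750}{7384806227} + \frac{\sqrt{230}}{7384806227} \approx 3.6801 \cdot 10^{-5}$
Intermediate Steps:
$v = 27175$
$d = \frac{34}{5}$ ($d = 2 - \frac{120}{-25} = 2 - 120 \left(- \frac{1}{25}\right) = 2 - - \frac{24}{5} = 2 + \frac{24}{5} = \frac{34}{5} \approx 6.8$)
$S{\left(P \right)} = - \frac{\sqrt{\frac{34}{5} + 6 P}}{4}$ ($S{\left(P \right)} = - \frac{\sqrt{\frac{34}{5} + \left(1 + 5\right) P}}{4} = - \frac{\sqrt{\frac{34}{5} + 6 P}}{4}$)
$\frac{1}{v + S{\left(U{\left(8,-5 \right)} \right)}} = \frac{1}{27175 - \frac{\sqrt{170 + 150 \cdot 5}}{20}} = \frac{1}{27175 - \frac{\sqrt{170 + 750}}{20}} = \frac{1}{27175 - \frac{\sqrt{920}}{20}} = \frac{1}{27175 - \frac{2 \sqrt{230}}{20}} = \frac{1}{27175 - \frac{\sqrt{230}}{10}}$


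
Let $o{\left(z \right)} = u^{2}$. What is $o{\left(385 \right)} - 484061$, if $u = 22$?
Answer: $-483577$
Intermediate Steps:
$o{\left(z \right)} = 484$ ($o{\left(z \right)} = 22^{2} = 484$)
$o{\left(385 \right)} - 484061 = 484 - 484061 = -483577$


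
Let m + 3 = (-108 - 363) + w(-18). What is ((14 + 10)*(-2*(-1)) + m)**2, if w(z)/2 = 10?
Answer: 164836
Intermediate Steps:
w(z) = 20 (w(z) = 2*10 = 20)
m = -454 (m = -3 + ((-108 - 363) + 20) = -3 + (-471 + 20) = -3 - 451 = -454)
((14 + 10)*(-2*(-1)) + m)**2 = ((14 + 10)*(-2*(-1)) - 454)**2 = (24*2 - 454)**2 = (48 - 454)**2 = (-406)**2 = 164836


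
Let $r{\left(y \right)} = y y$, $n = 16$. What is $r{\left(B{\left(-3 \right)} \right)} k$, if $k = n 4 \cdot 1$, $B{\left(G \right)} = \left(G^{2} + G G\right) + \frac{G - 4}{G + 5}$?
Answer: $13456$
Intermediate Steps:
$B{\left(G \right)} = 2 G^{2} + \frac{-4 + G}{5 + G}$ ($B{\left(G \right)} = \left(G^{2} + G^{2}\right) + \frac{-4 + G}{5 + G} = 2 G^{2} + \frac{-4 + G}{5 + G}$)
$k = 64$ ($k = 16 \cdot 4 \cdot 1 = 16 \cdot 4 = 64$)
$r{\left(y \right)} = y^{2}$
$r{\left(B{\left(-3 \right)} \right)} k = \left(\frac{-4 - 3 + 2 \left(-3\right)^{3} + 10 \left(-3\right)^{2}}{5 - 3}\right)^{2} \cdot 64 = \left(\frac{-4 - 3 + 2 \left(-27\right) + 10 \cdot 9}{2}\right)^{2} \cdot 64 = \left(\frac{-4 - 3 - 54 + 90}{2}\right)^{2} \cdot 64 = \left(\frac{1}{2} \cdot 29\right)^{2} \cdot 64 = \left(\frac{29}{2}\right)^{2} \cdot 64 = \frac{841}{4} \cdot 64 = 13456$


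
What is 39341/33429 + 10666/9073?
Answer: 713494607/303301317 ≈ 2.3524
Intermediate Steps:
39341/33429 + 10666/9073 = 713494607/303301317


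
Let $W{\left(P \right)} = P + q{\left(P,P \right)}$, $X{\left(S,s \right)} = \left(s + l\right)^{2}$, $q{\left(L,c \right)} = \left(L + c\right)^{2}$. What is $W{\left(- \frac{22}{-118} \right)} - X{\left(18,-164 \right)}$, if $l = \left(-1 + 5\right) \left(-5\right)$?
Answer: $- \frac{117851603}{3481} \approx -33856.0$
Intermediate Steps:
$l = -20$ ($l = 4 \left(-5\right) = -20$)
$X{\left(S,s \right)} = \left(-20 + s\right)^{2}$ ($X{\left(S,s \right)} = \left(s - 20\right)^{2} = \left(-20 + s\right)^{2}$)
$W{\left(P \right)} = P + 4 P^{2}$ ($W{\left(P \right)} = P + \left(P + P\right)^{2} = P + \left(2 P\right)^{2} = P + 4 P^{2}$)
$W{\left(- \frac{22}{-118} \right)} - X{\left(18,-164 \right)} = - \frac{22}{-118} \left(1 + 4 \left(- \frac{22}{-118}\right)\right) - \left(-20 - 164\right)^{2} = \left(-22\right) \left(- \frac{1}{118}\right) \left(1 + 4 \left(\left(-22\right) \left(- \frac{1}{118}\right)\right)\right) - \left(-184\right)^{2} = \frac{11 \left(1 + 4 \cdot \frac{11}{59}\right)}{59} - 33856 = \frac{11 \left(1 + \frac{44}{59}\right)}{59} - 33856 = \frac{11}{59} \cdot \frac{103}{59} - 33856 = \frac{1133}{3481} - 33856 = - \frac{117851603}{3481}$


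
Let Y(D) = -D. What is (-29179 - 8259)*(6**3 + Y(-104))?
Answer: -11980160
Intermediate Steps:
(-29179 - 8259)*(6**3 + Y(-104)) = (-29179 - 8259)*(6**3 - 1*(-104)) = -37438*(216 + 104) = -37438*320 = -11980160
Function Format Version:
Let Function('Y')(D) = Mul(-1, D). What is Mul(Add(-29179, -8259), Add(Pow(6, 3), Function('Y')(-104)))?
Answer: -11980160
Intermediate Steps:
Mul(Add(-29179, -8259), Add(Pow(6, 3), Function('Y')(-104))) = Mul(Add(-29179, -8259), Add(Pow(6, 3), Mul(-1, -104))) = Mul(-37438, Add(216, 104)) = Mul(-37438, 320) = -11980160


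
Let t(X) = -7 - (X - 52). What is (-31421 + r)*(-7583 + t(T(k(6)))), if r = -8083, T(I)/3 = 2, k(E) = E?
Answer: 298018176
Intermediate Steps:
T(I) = 6 (T(I) = 3*2 = 6)
t(X) = 45 - X (t(X) = -7 - (-52 + X) = -7 + (52 - X) = 45 - X)
(-31421 + r)*(-7583 + t(T(k(6)))) = (-31421 - 8083)*(-7583 + (45 - 1*6)) = -39504*(-7583 + (45 - 6)) = -39504*(-7583 + 39) = -39504*(-7544) = 298018176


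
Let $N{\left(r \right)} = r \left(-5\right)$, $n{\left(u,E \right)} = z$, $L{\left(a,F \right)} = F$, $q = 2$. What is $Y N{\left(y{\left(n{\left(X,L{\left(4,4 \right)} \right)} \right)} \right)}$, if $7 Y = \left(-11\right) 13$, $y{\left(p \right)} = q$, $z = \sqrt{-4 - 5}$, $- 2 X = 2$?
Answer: $\frac{1430}{7} \approx 204.29$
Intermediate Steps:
$X = -1$ ($X = \left(- \frac{1}{2}\right) 2 = -1$)
$z = 3 i$ ($z = \sqrt{-9} = 3 i \approx 3.0 i$)
$n{\left(u,E \right)} = 3 i$
$y{\left(p \right)} = 2$
$N{\left(r \right)} = - 5 r$
$Y = - \frac{143}{7}$ ($Y = \frac{\left(-11\right) 13}{7} = \frac{1}{7} \left(-143\right) = - \frac{143}{7} \approx -20.429$)
$Y N{\left(y{\left(n{\left(X,L{\left(4,4 \right)} \right)} \right)} \right)} = - \frac{143 \left(\left(-5\right) 2\right)}{7} = \left(- \frac{143}{7}\right) \left(-10\right) = \frac{1430}{7}$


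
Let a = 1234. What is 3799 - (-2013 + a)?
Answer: 4578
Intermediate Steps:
3799 - (-2013 + a) = 3799 - (-2013 + 1234) = 3799 - 1*(-779) = 3799 + 779 = 4578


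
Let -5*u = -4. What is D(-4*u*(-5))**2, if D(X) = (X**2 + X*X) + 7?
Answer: 269361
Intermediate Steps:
u = 4/5 (u = -1/5*(-4) = 4/5 ≈ 0.80000)
D(X) = 7 + 2*X**2 (D(X) = (X**2 + X**2) + 7 = 2*X**2 + 7 = 7 + 2*X**2)
D(-4*u*(-5))**2 = (7 + 2*(-4*4/5*(-5))**2)**2 = (7 + 2*(-16/5*(-5))**2)**2 = (7 + 2*16**2)**2 = (7 + 2*256)**2 = (7 + 512)**2 = 519**2 = 269361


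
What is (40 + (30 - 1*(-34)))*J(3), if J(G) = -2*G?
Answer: -624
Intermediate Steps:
(40 + (30 - 1*(-34)))*J(3) = (40 + (30 - 1*(-34)))*(-2*3) = (40 + (30 + 34))*(-6) = (40 + 64)*(-6) = 104*(-6) = -624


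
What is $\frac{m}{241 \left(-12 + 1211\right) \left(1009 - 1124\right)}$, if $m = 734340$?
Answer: $- \frac{146868}{6646057} \approx -0.022099$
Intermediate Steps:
$\frac{m}{241 \left(-12 + 1211\right) \left(1009 - 1124\right)} = \frac{734340}{241 \left(-12 + 1211\right) \left(1009 - 1124\right)} = \frac{734340}{241 \cdot 1199 \left(-115\right)} = \frac{734340}{241 \left(-137885\right)} = \frac{734340}{-33230285} = 734340 \left(- \frac{1}{33230285}\right) = - \frac{146868}{6646057}$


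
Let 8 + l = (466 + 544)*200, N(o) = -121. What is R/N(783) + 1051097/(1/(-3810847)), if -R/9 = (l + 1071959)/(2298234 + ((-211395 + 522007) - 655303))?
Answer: -315610468573366198406/78792901 ≈ -4.0056e+12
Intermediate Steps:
l = 201992 (l = -8 + (466 + 544)*200 = -8 + 1010*200 = -8 + 202000 = 201992)
R = -3821853/651181 (R = -9*(201992 + 1071959)/(2298234 + ((-211395 + 522007) - 655303)) = -11465559/(2298234 + (310612 - 655303)) = -11465559/(2298234 - 344691) = -11465559/1953543 = -9*1273951/1953543 = -3821853/651181 ≈ -5.8691)
R/N(783) + 1051097/(1/(-3810847)) = -3821853/651181/(-121) + 1051097/(1/(-3810847)) = -3821853/651181*(-1/121) + 1051097/(-1/3810847) = 3821853/78792901 + 1051097*(-3810847) = 3821853/78792901 - 4005569849159 = -315610468573366198406/78792901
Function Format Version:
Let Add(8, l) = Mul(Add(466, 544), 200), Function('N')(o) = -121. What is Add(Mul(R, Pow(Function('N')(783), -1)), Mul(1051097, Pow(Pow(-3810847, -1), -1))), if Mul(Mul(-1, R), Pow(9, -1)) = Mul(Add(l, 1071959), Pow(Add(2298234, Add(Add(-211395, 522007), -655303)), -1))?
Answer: Rational(-315610468573366198406, 78792901) ≈ -4.0056e+12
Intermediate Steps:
l = 201992 (l = Add(-8, Mul(Add(466, 544), 200)) = Add(-8, Mul(1010, 200)) = Add(-8, 202000) = 201992)
R = Rational(-3821853, 651181) (R = Mul(-9, Mul(Add(201992, 1071959), Pow(Add(2298234, Add(Add(-211395, 522007), -655303)), -1))) = Mul(-9, Mul(1273951, Pow(Add(2298234, Add(310612, -655303)), -1))) = Mul(-9, Mul(1273951, Pow(Add(2298234, -344691), -1))) = Mul(-9, Mul(1273951, Pow(1953543, -1))) = Mul(-9, Mul(1273951, Rational(1, 1953543))) = Mul(-9, Rational(1273951, 1953543)) = Rational(-3821853, 651181) ≈ -5.8691)
Add(Mul(R, Pow(Function('N')(783), -1)), Mul(1051097, Pow(Pow(-3810847, -1), -1))) = Add(Mul(Rational(-3821853, 651181), Pow(-121, -1)), Mul(1051097, Pow(Pow(-3810847, -1), -1))) = Add(Mul(Rational(-3821853, 651181), Rational(-1, 121)), Mul(1051097, Pow(Rational(-1, 3810847), -1))) = Add(Rational(3821853, 78792901), Mul(1051097, -3810847)) = Add(Rational(3821853, 78792901), -4005569849159) = Rational(-315610468573366198406, 78792901)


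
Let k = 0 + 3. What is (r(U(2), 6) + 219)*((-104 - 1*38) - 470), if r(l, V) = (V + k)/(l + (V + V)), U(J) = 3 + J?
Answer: -134352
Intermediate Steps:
k = 3
r(l, V) = (3 + V)/(l + 2*V) (r(l, V) = (V + 3)/(l + (V + V)) = (3 + V)/(l + 2*V))
(r(U(2), 6) + 219)*((-104 - 1*38) - 470) = ((3 + 6)/((3 + 2) + 2*6) + 219)*((-104 - 1*38) - 470) = (9/(5 + 12) + 219)*((-104 - 38) - 470) = (9/17 + 219)*(-142 - 470) = ((1/17)*9 + 219)*(-612) = (9/17 + 219)*(-612) = (3732/17)*(-612) = -134352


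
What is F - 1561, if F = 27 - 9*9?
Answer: -1615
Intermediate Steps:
F = -54 (F = 27 - 81 = -54)
F - 1561 = -54 - 1561 = -1615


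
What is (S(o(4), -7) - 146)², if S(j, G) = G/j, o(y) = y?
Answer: 349281/16 ≈ 21830.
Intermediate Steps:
(S(o(4), -7) - 146)² = (-7/4 - 146)² = (-591/4)² = 349281/16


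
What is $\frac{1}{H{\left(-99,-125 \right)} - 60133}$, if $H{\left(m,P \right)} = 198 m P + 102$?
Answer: $\frac{1}{2390219} \approx 4.1837 \cdot 10^{-7}$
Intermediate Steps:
$H{\left(m,P \right)} = 102 + 198 P m$ ($H{\left(m,P \right)} = 198 P m + 102 = 102 + 198 P m$)
$\frac{1}{H{\left(-99,-125 \right)} - 60133} = \frac{1}{\left(102 + 198 \left(-125\right) \left(-99\right)\right) - 60133} = \frac{1}{\left(102 + 2450250\right) - 60133} = \frac{1}{2450352 - 60133} = \frac{1}{2390219}$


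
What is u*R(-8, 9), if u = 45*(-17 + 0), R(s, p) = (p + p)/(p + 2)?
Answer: -13770/11 ≈ -1251.8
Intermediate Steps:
R(s, p) = 2*p/(2 + p) (R(s, p) = (2*p)/(2 + p) = 2*p/(2 + p))
u = -765 (u = 45*(-17) = -765)
u*R(-8, 9) = -1530*9/(2 + 9) = -1530*9/11 = -765*18/11 = -13770/11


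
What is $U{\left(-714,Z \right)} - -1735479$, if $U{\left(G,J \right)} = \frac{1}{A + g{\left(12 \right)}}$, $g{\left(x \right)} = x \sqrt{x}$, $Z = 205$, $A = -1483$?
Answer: $\frac{3813820965236}{2197561} - \frac{24 \sqrt{3}}{2197561} \approx 1.7355 \cdot 10^{6}$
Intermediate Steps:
$g{\left(x \right)} = x^{\frac{3}{2}}$
$U{\left(G,J \right)} = \frac{1}{-1483 + 24 \sqrt{3}}$ ($U{\left(G,J \right)} = \frac{1}{-1483 + 12^{\frac{3}{2}}} = \frac{1}{-1483 + 24 \sqrt{3}}$)
$U{\left(-714,Z \right)} - -1735479 = \left(- \frac{1483}{2197561} - \frac{24 \sqrt{3}}{2197561}\right) - -1735479 = \left(- \frac{1483}{2197561} - \frac{24 \sqrt{3}}{2197561}\right) + 1735479 = \frac{3813820965236}{2197561} - \frac{24 \sqrt{3}}{2197561}$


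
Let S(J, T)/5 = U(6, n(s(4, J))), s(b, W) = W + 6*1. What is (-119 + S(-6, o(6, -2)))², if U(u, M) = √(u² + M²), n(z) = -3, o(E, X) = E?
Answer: 15286 - 3570*√5 ≈ 7303.2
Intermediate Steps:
s(b, W) = 6 + W (s(b, W) = W + 6 = 6 + W)
U(u, M) = √(M² + u²)
S(J, T) = 15*√5 (S(J, T) = 5*√((-3)² + 6²) = 5*√(9 + 36) = 5*√45 = 5*(3*√5) = 15*√5)
(-119 + S(-6, o(6, -2)))² = (-119 + 15*√5)²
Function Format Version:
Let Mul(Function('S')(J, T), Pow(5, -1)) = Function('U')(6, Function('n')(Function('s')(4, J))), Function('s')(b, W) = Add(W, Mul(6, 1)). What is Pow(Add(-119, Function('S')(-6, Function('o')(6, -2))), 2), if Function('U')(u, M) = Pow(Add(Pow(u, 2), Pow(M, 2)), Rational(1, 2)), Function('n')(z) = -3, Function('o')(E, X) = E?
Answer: Add(15286, Mul(-3570, Pow(5, Rational(1, 2)))) ≈ 7303.2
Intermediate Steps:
Function('s')(b, W) = Add(6, W) (Function('s')(b, W) = Add(W, 6) = Add(6, W))
Function('U')(u, M) = Pow(Add(Pow(M, 2), Pow(u, 2)), Rational(1, 2))
Function('S')(J, T) = Mul(15, Pow(5, Rational(1, 2))) (Function('S')(J, T) = Mul(5, Pow(Add(Pow(-3, 2), Pow(6, 2)), Rational(1, 2))) = Mul(5, Pow(Add(9, 36), Rational(1, 2))) = Mul(5, Pow(45, Rational(1, 2))) = Mul(5, Mul(3, Pow(5, Rational(1, 2)))) = Mul(15, Pow(5, Rational(1, 2))))
Pow(Add(-119, Function('S')(-6, Function('o')(6, -2))), 2) = Pow(Add(-119, Mul(15, Pow(5, Rational(1, 2)))), 2)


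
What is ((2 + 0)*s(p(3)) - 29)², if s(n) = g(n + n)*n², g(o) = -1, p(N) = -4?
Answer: 3721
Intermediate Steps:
s(n) = -n²
((2 + 0)*s(p(3)) - 29)² = ((2 + 0)*(-1*(-4)²) - 29)² = (2*(-1*16) - 29)² = (2*(-16) - 29)² = (-32 - 29)² = (-61)² = 3721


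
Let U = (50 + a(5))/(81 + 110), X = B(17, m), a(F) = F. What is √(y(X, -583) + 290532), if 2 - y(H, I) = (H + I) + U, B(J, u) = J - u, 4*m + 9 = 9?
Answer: √10619608595/191 ≈ 539.54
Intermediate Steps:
m = 0 (m = -9/4 + (¼)*9 = -9/4 + 9/4 = 0)
X = 17 (X = 17 - 1*0 = 17 + 0 = 17)
U = 55/191 (U = (50 + 5)/(81 + 110) = 55/191 ≈ 0.28796)
y(H, I) = 327/191 - H - I (y(H, I) = 2 - ((H + I) + 55/191) = 2 - (55/191 + H + I) = 2 + (-55/191 - H - I) = 327/191 - H - I)
√(y(X, -583) + 290532) = √((327/191 - 1*17 - 1*(-583)) + 290532) = √((327/191 - 17 + 583) + 290532) = √(108433/191 + 290532) = √(55600045/191) = √10619608595/191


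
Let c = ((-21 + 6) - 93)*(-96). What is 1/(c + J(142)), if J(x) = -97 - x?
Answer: 1/10129 ≈ 9.8726e-5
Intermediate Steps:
c = 10368 (c = (-15 - 93)*(-96) = -108*(-96) = 10368)
1/(c + J(142)) = 1/(10368 + (-97 - 1*142)) = 1/(10368 + (-97 - 142)) = 1/(10368 - 239) = 1/10129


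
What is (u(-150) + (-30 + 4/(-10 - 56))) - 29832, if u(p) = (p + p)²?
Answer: 1984552/33 ≈ 60138.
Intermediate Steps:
u(p) = 4*p² (u(p) = (2*p)² = 4*p²)
(u(-150) + (-30 + 4/(-10 - 56))) - 29832 = (4*(-150)² + (-30 + 4/(-10 - 56))) - 29832 = (4*22500 + (-30 + 4/(-66))) - 29832 = (90000 + (-30 - 1/66*4)) - 29832 = (90000 + (-30 - 2/33)) - 29832 = (90000 - 992/33) - 29832 = 2969008/33 - 29832 = 1984552/33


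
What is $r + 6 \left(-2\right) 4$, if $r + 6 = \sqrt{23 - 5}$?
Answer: $-54 + 3 \sqrt{2} \approx -49.757$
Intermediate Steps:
$r = -6 + 3 \sqrt{2}$ ($r = -6 + \sqrt{23 - 5} = -6 + \sqrt{18} = -6 + 3 \sqrt{2} \approx -1.7574$)
$r + 6 \left(-2\right) 4 = \left(-6 + 3 \sqrt{2}\right) + 6 \left(-2\right) 4 = \left(-6 + 3 \sqrt{2}\right) - 48 = -54 + 3 \sqrt{2}$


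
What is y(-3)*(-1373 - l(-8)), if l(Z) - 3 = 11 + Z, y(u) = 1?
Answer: -1379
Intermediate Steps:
l(Z) = 14 + Z (l(Z) = 3 + (11 + Z) = 14 + Z)
y(-3)*(-1373 - l(-8)) = 1*(-1373 - (14 - 8)) = 1*(-1373 - 1*6) = 1*(-1373 - 6) = 1*(-1379) = -1379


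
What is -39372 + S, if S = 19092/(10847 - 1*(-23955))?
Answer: -685102626/17401 ≈ -39371.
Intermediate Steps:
S = 9546/17401 (S = 19092/(10847 + 23955) = 19092/34802 = 19092*(1/34802) = 9546/17401 ≈ 0.54859)
-39372 + S = -39372 + 9546/17401 = -685102626/17401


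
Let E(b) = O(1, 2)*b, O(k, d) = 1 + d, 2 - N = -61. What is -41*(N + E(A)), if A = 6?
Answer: -3321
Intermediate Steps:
N = 63 (N = 2 - 1*(-61) = 2 + 61 = 63)
E(b) = 3*b (E(b) = (1 + 2)*b = 3*b)
-41*(N + E(A)) = -41*(63 + 3*6) = -41*(63 + 18) = -41*81 = -3321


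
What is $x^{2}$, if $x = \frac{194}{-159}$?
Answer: $\frac{37636}{25281} \approx 1.4887$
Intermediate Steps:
$x = - \frac{194}{159}$ ($x = 194 \left(- \frac{1}{159}\right) = - \frac{194}{159} \approx -1.2201$)
$x^{2} = \left(- \frac{194}{159}\right)^{2} = \frac{37636}{25281}$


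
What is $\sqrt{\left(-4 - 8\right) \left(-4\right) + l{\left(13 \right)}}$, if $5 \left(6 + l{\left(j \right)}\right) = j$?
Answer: $\frac{\sqrt{1115}}{5} \approx 6.6783$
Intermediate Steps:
$l{\left(j \right)} = -6 + \frac{j}{5}$
$\sqrt{\left(-4 - 8\right) \left(-4\right) + l{\left(13 \right)}} = \sqrt{\left(-4 - 8\right) \left(-4\right) + \left(-6 + \frac{1}{5} \cdot 13\right)} = \sqrt{\left(-12\right) \left(-4\right) + \left(-6 + \frac{13}{5}\right)} = \sqrt{48 - \frac{17}{5}} = \sqrt{\frac{223}{5}} = \frac{\sqrt{1115}}{5}$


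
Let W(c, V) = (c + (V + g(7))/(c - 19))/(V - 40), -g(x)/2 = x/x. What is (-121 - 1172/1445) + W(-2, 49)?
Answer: -33395818/273105 ≈ -122.28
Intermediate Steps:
g(x) = -2 (g(x) = -2*x/x = -2*1 = -2)
W(c, V) = (c + (-2 + V)/(-19 + c))/(-40 + V) (W(c, V) = (c + (V - 2)/(c - 19))/(V - 40) = (c + (-2 + V)/(-19 + c))/(-40 + V))
(-121 - 1172/1445) + W(-2, 49) = (-121 - 1172/1445) + (-2 + 49 + (-2)² - 19*(-2))/(760 - 40*(-2) - 19*49 + 49*(-2)) = (-121 - 1172*1/1445) + (-2 + 49 + 4 + 38)/(760 + 80 - 931 - 98) = (-121 - 1172/1445) + 89/(-189) = -176017/1445 - 1/189*89 = -176017/1445 - 89/189 = -33395818/273105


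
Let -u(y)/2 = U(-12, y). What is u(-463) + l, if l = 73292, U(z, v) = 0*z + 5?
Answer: 73282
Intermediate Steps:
U(z, v) = 5 (U(z, v) = 0 + 5 = 5)
u(y) = -10 (u(y) = -2*5 = -10)
u(-463) + l = -10 + 73292 = 73282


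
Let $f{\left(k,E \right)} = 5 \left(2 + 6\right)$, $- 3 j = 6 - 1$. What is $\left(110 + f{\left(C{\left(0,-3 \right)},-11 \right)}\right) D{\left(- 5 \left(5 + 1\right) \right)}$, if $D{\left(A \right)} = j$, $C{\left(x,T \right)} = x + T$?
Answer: $-250$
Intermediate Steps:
$C{\left(x,T \right)} = T + x$
$j = - \frac{5}{3}$ ($j = - \frac{6 - 1}{3} = \left(- \frac{1}{3}\right) 5 = - \frac{5}{3} \approx -1.6667$)
$D{\left(A \right)} = - \frac{5}{3}$
$f{\left(k,E \right)} = 40$ ($f{\left(k,E \right)} = 5 \cdot 8 = 40$)
$\left(110 + f{\left(C{\left(0,-3 \right)},-11 \right)}\right) D{\left(- 5 \left(5 + 1\right) \right)} = \left(110 + 40\right) \left(- \frac{5}{3}\right) = 150 \left(- \frac{5}{3}\right) = -250$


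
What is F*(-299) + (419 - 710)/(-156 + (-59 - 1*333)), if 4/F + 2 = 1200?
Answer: -153395/328252 ≈ -0.46731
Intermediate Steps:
F = 2/599 (F = 4/(-2 + 1200) = 4/1198 = 4*(1/1198) = 2/599 ≈ 0.0033389)
F*(-299) + (419 - 710)/(-156 + (-59 - 1*333)) = (2/599)*(-299) + (419 - 710)/(-156 + (-59 - 1*333)) = -598/599 - 291/(-156 + (-59 - 333)) = -598/599 - 291/(-156 - 392) = -598/599 - 291/(-548) = -598/599 - 291*(-1/548) = -598/599 + 291/548 = -153395/328252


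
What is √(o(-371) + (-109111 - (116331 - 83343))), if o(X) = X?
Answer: 3*I*√15830 ≈ 377.45*I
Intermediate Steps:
√(o(-371) + (-109111 - (116331 - 83343))) = √(-371 + (-109111 - (116331 - 83343))) = √(-371 + (-109111 - 1*32988)) = √(-371 + (-109111 - 32988)) = √(-371 - 142099) = √(-142470) = 3*I*√15830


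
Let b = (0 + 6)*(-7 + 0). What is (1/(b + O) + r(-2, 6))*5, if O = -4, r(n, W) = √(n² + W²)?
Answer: -5/46 + 10*√10 ≈ 31.514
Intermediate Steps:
r(n, W) = √(W² + n²)
b = -42 (b = 6*(-7) = -42)
(1/(b + O) + r(-2, 6))*5 = (1/(-42 - 4) + √(6² + (-2)²))*5 = (1/(-46) + √(36 + 4))*5 = (-1/46 + √40)*5 = (-1/46 + 2*√10)*5 = -5/46 + 10*√10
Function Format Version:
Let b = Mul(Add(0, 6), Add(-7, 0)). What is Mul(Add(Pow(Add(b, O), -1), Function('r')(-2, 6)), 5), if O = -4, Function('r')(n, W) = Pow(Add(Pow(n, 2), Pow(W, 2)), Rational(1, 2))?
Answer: Add(Rational(-5, 46), Mul(10, Pow(10, Rational(1, 2)))) ≈ 31.514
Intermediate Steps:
Function('r')(n, W) = Pow(Add(Pow(W, 2), Pow(n, 2)), Rational(1, 2))
b = -42 (b = Mul(6, -7) = -42)
Mul(Add(Pow(Add(b, O), -1), Function('r')(-2, 6)), 5) = Mul(Add(Pow(Add(-42, -4), -1), Pow(Add(Pow(6, 2), Pow(-2, 2)), Rational(1, 2))), 5) = Mul(Add(Pow(-46, -1), Pow(Add(36, 4), Rational(1, 2))), 5) = Mul(Add(Rational(-1, 46), Pow(40, Rational(1, 2))), 5) = Mul(Add(Rational(-1, 46), Mul(2, Pow(10, Rational(1, 2)))), 5) = Add(Rational(-5, 46), Mul(10, Pow(10, Rational(1, 2))))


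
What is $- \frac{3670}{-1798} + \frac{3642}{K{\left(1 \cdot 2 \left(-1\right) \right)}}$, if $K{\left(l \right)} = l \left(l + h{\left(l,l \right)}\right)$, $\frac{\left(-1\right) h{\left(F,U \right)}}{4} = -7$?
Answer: $- \frac{1589369}{23374} \approx -67.997$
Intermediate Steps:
$h{\left(F,U \right)} = 28$ ($h{\left(F,U \right)} = \left(-4\right) \left(-7\right) = 28$)
$K{\left(l \right)} = l \left(28 + l\right)$ ($K{\left(l \right)} = l \left(l + 28\right) = l \left(28 + l\right)$)
$- \frac{3670}{-1798} + \frac{3642}{K{\left(1 \cdot 2 \left(-1\right) \right)}} = - \frac{3670}{-1798} + \frac{3642}{1 \cdot 2 \left(-1\right) \left(28 + 1 \cdot 2 \left(-1\right)\right)} = \left(-3670\right) \left(- \frac{1}{1798}\right) + \frac{3642}{2 \left(-1\right) \left(28 + 2 \left(-1\right)\right)} = \frac{1835}{899} + \frac{3642}{\left(-2\right) \left(28 - 2\right)} = \frac{1835}{899} + \frac{3642}{\left(-2\right) 26} = \frac{1835}{899} + \frac{3642}{-52} = \frac{1835}{899} + 3642 \left(- \frac{1}{52}\right) = \frac{1835}{899} - \frac{1821}{26} = - \frac{1589369}{23374}$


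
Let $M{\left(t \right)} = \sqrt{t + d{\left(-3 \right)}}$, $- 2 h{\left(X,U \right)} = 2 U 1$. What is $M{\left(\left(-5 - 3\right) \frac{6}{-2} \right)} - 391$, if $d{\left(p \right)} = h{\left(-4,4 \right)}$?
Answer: $-391 + 2 \sqrt{5} \approx -386.53$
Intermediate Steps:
$h{\left(X,U \right)} = - U$ ($h{\left(X,U \right)} = - \frac{2 U 1}{2} = - \frac{2 U}{2} = - U$)
$d{\left(p \right)} = -4$ ($d{\left(p \right)} = \left(-1\right) 4 = -4$)
$M{\left(t \right)} = \sqrt{-4 + t}$ ($M{\left(t \right)} = \sqrt{t - 4} = \sqrt{-4 + t}$)
$M{\left(\left(-5 - 3\right) \frac{6}{-2} \right)} - 391 = \sqrt{-4 + \left(-5 - 3\right) \frac{6}{-2}} - 391 = \sqrt{-4 - 8 \cdot 6 \left(- \frac{1}{2}\right)} - 391 = \sqrt{-4 - -24} - 391 = \sqrt{-4 + 24} - 391 = \sqrt{20} - 391 = 2 \sqrt{5} - 391 = -391 + 2 \sqrt{5}$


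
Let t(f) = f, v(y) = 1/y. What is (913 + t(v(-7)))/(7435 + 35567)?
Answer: 355/16723 ≈ 0.021228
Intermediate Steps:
v(y) = 1/y
(913 + t(v(-7)))/(7435 + 35567) = (913 + 1/(-7))/(7435 + 35567) = (913 - ⅐)/43002 = (6390/7)*(1/43002) = 355/16723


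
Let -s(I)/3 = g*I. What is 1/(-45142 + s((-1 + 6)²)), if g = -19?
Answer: -1/43717 ≈ -2.2874e-5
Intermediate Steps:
s(I) = 57*I (s(I) = -(-57)*I = 57*I)
1/(-45142 + s((-1 + 6)²)) = 1/(-45142 + 57*(-1 + 6)²) = 1/(-45142 + 57*5²) = 1/(-45142 + 57*25) = 1/(-45142 + 1425) = 1/(-43717) = -1/43717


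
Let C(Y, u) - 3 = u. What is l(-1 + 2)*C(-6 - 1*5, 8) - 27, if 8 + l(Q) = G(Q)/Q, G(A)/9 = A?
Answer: -16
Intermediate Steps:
C(Y, u) = 3 + u
G(A) = 9*A
l(Q) = 1 (l(Q) = -8 + (9*Q)/Q = -8 + 9 = 1)
l(-1 + 2)*C(-6 - 1*5, 8) - 27 = 1*(3 + 8) - 27 = 1*11 - 27 = 11 - 27 = -16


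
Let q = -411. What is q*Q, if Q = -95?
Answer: 39045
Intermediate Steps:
q*Q = -411*(-95) = 39045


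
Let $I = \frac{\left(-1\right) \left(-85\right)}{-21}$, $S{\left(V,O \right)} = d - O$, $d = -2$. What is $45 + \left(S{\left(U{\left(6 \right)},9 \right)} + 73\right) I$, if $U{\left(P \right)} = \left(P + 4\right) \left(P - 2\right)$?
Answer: $- \frac{4325}{21} \approx -205.95$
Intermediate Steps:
$U{\left(P \right)} = \left(-2 + P\right) \left(4 + P\right)$ ($U{\left(P \right)} = \left(4 + P\right) \left(-2 + P\right) = \left(-2 + P\right) \left(4 + P\right)$)
$S{\left(V,O \right)} = -2 - O$
$I = - \frac{85}{21}$ ($I = 85 \left(- \frac{1}{21}\right) = - \frac{85}{21} \approx -4.0476$)
$45 + \left(S{\left(U{\left(6 \right)},9 \right)} + 73\right) I = 45 + \left(\left(-2 - 9\right) + 73\right) \left(- \frac{85}{21}\right) = 45 + \left(-11 + 73\right) \left(- \frac{85}{21}\right) = 45 + 62 \left(- \frac{85}{21}\right) = 45 - \frac{5270}{21} = - \frac{4325}{21}$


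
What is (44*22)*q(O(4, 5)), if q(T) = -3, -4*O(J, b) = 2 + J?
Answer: -2904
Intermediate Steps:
O(J, b) = -1/2 - J/4 (O(J, b) = -(2 + J)/4 = -1/2 - J/4)
(44*22)*q(O(4, 5)) = (44*22)*(-3) = 968*(-3) = -2904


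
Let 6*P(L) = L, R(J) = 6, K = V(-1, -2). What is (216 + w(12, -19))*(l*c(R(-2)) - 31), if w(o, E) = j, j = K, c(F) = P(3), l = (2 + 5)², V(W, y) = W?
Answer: -2795/2 ≈ -1397.5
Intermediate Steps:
K = -1
l = 49 (l = 7² = 49)
P(L) = L/6
c(F) = ½ (c(F) = (⅙)*3 = ½)
j = -1
w(o, E) = -1
(216 + w(12, -19))*(l*c(R(-2)) - 31) = (216 - 1)*(49*(½) - 31) = 215*(49/2 - 31) = 215*(-13/2) = -2795/2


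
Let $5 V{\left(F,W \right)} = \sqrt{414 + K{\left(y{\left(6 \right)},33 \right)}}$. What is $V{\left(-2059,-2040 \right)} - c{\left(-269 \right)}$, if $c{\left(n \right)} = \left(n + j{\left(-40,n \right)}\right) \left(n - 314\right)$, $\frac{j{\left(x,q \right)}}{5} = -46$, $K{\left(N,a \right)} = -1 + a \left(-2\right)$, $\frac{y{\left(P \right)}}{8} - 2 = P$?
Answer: $-290917 + \frac{\sqrt{347}}{5} \approx -2.9091 \cdot 10^{5}$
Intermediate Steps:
$y{\left(P \right)} = 16 + 8 P$
$K{\left(N,a \right)} = -1 - 2 a$
$V{\left(F,W \right)} = \frac{\sqrt{347}}{5}$ ($V{\left(F,W \right)} = \frac{\sqrt{414 - 67}}{5} = \frac{\sqrt{347}}{5}$)
$j{\left(x,q \right)} = -230$ ($j{\left(x,q \right)} = 5 \left(-46\right) = -230$)
$c{\left(n \right)} = \left(-314 + n\right) \left(-230 + n\right)$ ($c{\left(n \right)} = \left(n - 230\right) \left(n - 314\right) = \left(-230 + n\right) \left(-314 + n\right) = \left(-314 + n\right) \left(-230 + n\right)$)
$V{\left(-2059,-2040 \right)} - c{\left(-269 \right)} = \frac{\sqrt{347}}{5} - \left(72220 + \left(-269\right)^{2} - -146336\right) = \frac{\sqrt{347}}{5} - \left(72220 + 72361 + 146336\right) = \frac{\sqrt{347}}{5} - 290917 = -290917 + \frac{\sqrt{347}}{5}$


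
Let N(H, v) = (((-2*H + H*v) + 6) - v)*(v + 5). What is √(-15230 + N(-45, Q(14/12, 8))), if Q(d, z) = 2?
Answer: I*√15202 ≈ 123.3*I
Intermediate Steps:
N(H, v) = (5 + v)*(6 - v - 2*H + H*v) (N(H, v) = ((6 - 2*H + H*v) - v)*(5 + v) = (6 - v - 2*H + H*v)*(5 + v) = (5 + v)*(6 - v - 2*H + H*v))
√(-15230 + N(-45, Q(14/12, 8))) = √(-15230 + (30 + 2 - 1*2² - 10*(-45) - 45*2² + 3*(-45)*2)) = √(-15230 + (30 + 2 - 1*4 + 450 - 45*4 - 270)) = √(-15230 + (30 + 2 - 4 + 450 - 180 - 270)) = √(-15230 + 28) = √(-15202) = I*√15202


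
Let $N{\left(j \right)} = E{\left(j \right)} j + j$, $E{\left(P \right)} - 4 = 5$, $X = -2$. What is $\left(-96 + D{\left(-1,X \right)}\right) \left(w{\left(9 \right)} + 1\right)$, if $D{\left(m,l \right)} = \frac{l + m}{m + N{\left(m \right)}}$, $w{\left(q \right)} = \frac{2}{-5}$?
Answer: $- \frac{3159}{55} \approx -57.436$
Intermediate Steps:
$E{\left(P \right)} = 9$ ($E{\left(P \right)} = 4 + 5 = 9$)
$N{\left(j \right)} = 10 j$ ($N{\left(j \right)} = 9 j + j = 10 j$)
$w{\left(q \right)} = - \frac{2}{5}$ ($w{\left(q \right)} = 2 \left(- \frac{1}{5}\right) = - \frac{2}{5}$)
$D{\left(m,l \right)} = \frac{l + m}{11 m}$ ($D{\left(m,l \right)} = \frac{l + m}{m + 10 m} = \frac{l + m}{11 m}$)
$\left(-96 + D{\left(-1,X \right)}\right) \left(w{\left(9 \right)} + 1\right) = \left(-96 + \frac{-2 - 1}{11 \left(-1\right)}\right) \left(- \frac{2}{5} + 1\right) = \left(-96 + \frac{1}{11} \left(-1\right) \left(-3\right)\right) \frac{3}{5} = \left(-96 + \frac{3}{11}\right) \frac{3}{5} = \left(- \frac{1053}{11}\right) \frac{3}{5} = - \frac{3159}{55}$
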